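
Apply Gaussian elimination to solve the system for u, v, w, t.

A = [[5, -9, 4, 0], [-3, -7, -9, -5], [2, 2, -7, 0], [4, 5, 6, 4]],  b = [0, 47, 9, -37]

(-3, -3, -3, 2)

Forward elimination on [A|b]:
R2 <- R2 - (-3/5)*R1:  [     0  -62/5  -33/5     -5     47 ]
R3 <- R3 - (2/5)*R1:  [     0   28/5  -43/5      0      9 ]
R4 <- R4 - (4/5)*R1:  [    0  61/5  14/5     4   -37 ]
R3 <- R3 - (-14/31)*R2:  [       0        0  -359/31   -70/31   937/31 ]
R4 <- R4 - (-61/62)*R2:  [       0        0  -229/62   -57/62   573/62 ]
R4 <- R4 - (229/718)*R3:  [        0         0         0  -143/718  -143/359 ]
Row echelon form:
[ 5     -9        4         0  |         0 ]
[ 0  -62/5    -33/5        -5  |        47 ]
[ 0      0  -359/31    -70/31  |    937/31 ]
[ 0      0        0  -143/718  |  -143/359 ]
Back-substitution:
t = (-143/359) / (-143/718) = 2
w = (937/31 - (-70/31)*(2)) / (-359/31) = -3
v = (47 - (-33/5)*(-3) - (-5)*(2)) / (-62/5) = -3
u = (0 - (-9)*(-3) - (4)*(-3)) / 5 = -3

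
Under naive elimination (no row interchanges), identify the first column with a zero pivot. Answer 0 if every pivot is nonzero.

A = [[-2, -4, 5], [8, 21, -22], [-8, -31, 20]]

first zero-pivot column = 0

Naive forward elimination:
R2 <- R2 - (-4)*R1:  [  0   5  -2 ]
R3 <- R3 - (4)*R1:  [   0  -15    0 ]
R3 <- R3 - (-3)*R2:  [  0   0  -6 ]
All pivots nonzero; naive elimination completes without hitting a zero pivot.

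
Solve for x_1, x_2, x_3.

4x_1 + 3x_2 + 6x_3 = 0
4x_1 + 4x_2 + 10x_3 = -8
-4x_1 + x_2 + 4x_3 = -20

Forward elimination on [A|b]:
R2 <- R2 - (1)*R1:  [  0   1   4  -8 ]
R3 <- R3 - (-1)*R1:  [   0    4   10  -20 ]
R3 <- R3 - (4)*R2:  [  0   0  -6  12 ]
Row echelon form:
[ 4  3   6  |   0 ]
[ 0  1   4  |  -8 ]
[ 0  0  -6  |  12 ]
Back-substitution:
x_3 = (12) / -6 = -2
x_2 = (-8 - (4)*(-2)) / 1 = 0
x_1 = (0 - (3)*(0) - (6)*(-2)) / 4 = 3

(3, 0, -2)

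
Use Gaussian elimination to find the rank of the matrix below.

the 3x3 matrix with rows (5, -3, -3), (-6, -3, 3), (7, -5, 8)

rank(A) = 3

Row reduction:
R2 <- R2 - (-6/5)*R1:  [     0  -33/5   -3/5 ]
R3 <- R3 - (7/5)*R1:  [    0  -4/5  61/5 ]
R3 <- R3 - (4/33)*R2:  [      0       0  135/11 ]
Row echelon form:
[ 5     -3      -3 ]
[ 0  -33/5    -3/5 ]
[ 0      0  135/11 ]
Nonzero rows / pivot columns: 3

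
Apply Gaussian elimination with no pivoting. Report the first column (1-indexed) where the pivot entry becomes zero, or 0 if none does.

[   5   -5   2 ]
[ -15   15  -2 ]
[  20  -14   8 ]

first zero-pivot column = 2

Naive forward elimination:
R2 <- R2 - (-3)*R1:  [ 0  0  4 ]
R3 <- R3 - (4)*R1:  [ 0  6  0 ]
Matrix at this point:
[ 5  -5  2 ]
[ 0   0  4 ]
[ 0   6  0 ]
Pivot entry (2,2) is zero but row 3 has 6 in column 2 -> naive elimination stops; a row interchange (e.g. R2 <-> R3) would be required here.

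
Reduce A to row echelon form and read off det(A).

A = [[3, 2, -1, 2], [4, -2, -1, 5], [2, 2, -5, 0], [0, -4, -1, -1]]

Forward elimination:
R2 <- R2 - (4/3)*R1:  [     0  -14/3    1/3    7/3 ]
R3 <- R3 - (2/3)*R1:  [     0    2/3  -13/3   -4/3 ]
R3 <- R3 - (-1/7)*R2:  [     0      0  -30/7     -1 ]
R4 <- R4 - (6/7)*R2:  [    0     0  -9/7    -3 ]
R4 <- R4 - (3/10)*R3:  [      0       0       0  -27/10 ]
Upper-triangular form:
[ 3      2     -1       2 ]
[ 0  -14/3    1/3     7/3 ]
[ 0      0  -30/7      -1 ]
[ 0      0      0  -27/10 ]
det(A) = (-1)^0 * (3) * (-14/3) * (-30/7) * (-27/10) = -162  (0 row swaps -> sign +1)

det(A) = -162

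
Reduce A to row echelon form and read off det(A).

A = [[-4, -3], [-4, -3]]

Forward elimination:
R2 <- R2 - (1)*R1:  [ 0  0 ]
Upper-triangular form:
[ -4  -3 ]
[  0   0 ]
det(A) = (-1)^0 * (-4) * (0) = 0  (0 row swaps -> sign +1)

det(A) = 0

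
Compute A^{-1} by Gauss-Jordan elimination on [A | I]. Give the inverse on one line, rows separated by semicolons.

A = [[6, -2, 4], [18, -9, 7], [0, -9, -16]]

Gauss-Jordan on [A | I]:
R1 <- (1/6)*R1:  [    1  -1/3   2/3  |   1/6     0     0 ]
R2 <- R2 - (18)*R1:  [  0  -3  -5  |  -3   1   0 ]
R2 <- (1/-3)*R2:  [    0     1   5/3  |     1  -1/3     0 ]
R1 <- R1 - (-1/3)*R2:  [    1     0  11/9  |   1/2  -1/9     0 ]
R3 <- R3 - (-9)*R2:  [  0   0  -1  |   9  -3   1 ]
R3 <- (1/-1)*R3:  [  0   0   1  |  -9   3  -1 ]
R1 <- R1 - (11/9)*R3:  [     1      0      0  |   23/2  -34/9   11/9 ]
R2 <- R2 - (5/3)*R3:  [     0      1      0  |     16  -16/3    5/3 ]
Right block of [I | A^{-1}] is the inverse:
[ 23/2  -34/9  11/9 ]
[   16  -16/3   5/3 ]
[   -9      3    -1 ]

inverse = [23/2 -34/9 11/9; 16 -16/3 5/3; -9 3 -1]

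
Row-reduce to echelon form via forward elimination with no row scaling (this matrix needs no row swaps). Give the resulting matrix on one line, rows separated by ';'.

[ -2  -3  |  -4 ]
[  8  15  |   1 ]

Forward elimination:
R2 <- R2 - (-4)*R1:  [   0    3  -15 ]
Row echelon form:
[ -2  -3  |   -4 ]
[  0   3  |  -15 ]

REF = [-2 -3 -4; 0 3 -15]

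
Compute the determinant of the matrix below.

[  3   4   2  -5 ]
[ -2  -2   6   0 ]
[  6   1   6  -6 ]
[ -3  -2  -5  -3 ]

Forward elimination:
R2 <- R2 - (-2/3)*R1:  [     0    2/3   22/3  -10/3 ]
R3 <- R3 - (2)*R1:  [  0  -7   2   4 ]
R4 <- R4 - (-1)*R1:  [  0   2  -3  -8 ]
R3 <- R3 - (-21/2)*R2:  [   0    0   79  -31 ]
R4 <- R4 - (3)*R2:  [   0    0  -25    2 ]
R4 <- R4 - (-25/79)*R3:  [       0        0        0  -617/79 ]
Upper-triangular form:
[ 3    4     2       -5 ]
[ 0  2/3  22/3    -10/3 ]
[ 0    0    79      -31 ]
[ 0    0     0  -617/79 ]
det(A) = (-1)^0 * (3) * (2/3) * (79) * (-617/79) = -1234  (0 row swaps -> sign +1)

det(A) = -1234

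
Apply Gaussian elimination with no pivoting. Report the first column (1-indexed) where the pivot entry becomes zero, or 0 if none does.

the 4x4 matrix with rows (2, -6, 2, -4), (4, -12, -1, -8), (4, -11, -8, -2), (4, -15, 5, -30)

first zero-pivot column = 2

Naive forward elimination:
R2 <- R2 - (2)*R1:  [  0   0  -5   0 ]
R3 <- R3 - (2)*R1:  [   0    1  -12    6 ]
R4 <- R4 - (2)*R1:  [   0   -3    1  -22 ]
Matrix at this point:
[ 2  -6    2   -4 ]
[ 0   0   -5    0 ]
[ 0   1  -12    6 ]
[ 0  -3    1  -22 ]
Pivot entry (2,2) is zero but row 3 has 1 in column 2 -> naive elimination stops; a row interchange (e.g. R2 <-> R3) would be required here.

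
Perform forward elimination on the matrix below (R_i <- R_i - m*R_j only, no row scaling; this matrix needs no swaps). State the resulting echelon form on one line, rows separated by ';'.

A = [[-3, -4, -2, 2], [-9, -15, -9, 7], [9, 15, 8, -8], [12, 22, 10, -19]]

Forward elimination:
R2 <- R2 - (3)*R1:  [  0  -3  -3   1 ]
R3 <- R3 - (-3)*R1:  [  0   3   2  -2 ]
R4 <- R4 - (-4)*R1:  [   0    6    2  -11 ]
R3 <- R3 - (-1)*R2:  [  0   0  -1  -1 ]
R4 <- R4 - (-2)*R2:  [  0   0  -4  -9 ]
R4 <- R4 - (4)*R3:  [  0   0   0  -5 ]
Row echelon form:
[ -3  -4  -2   2 ]
[  0  -3  -3   1 ]
[  0   0  -1  -1 ]
[  0   0   0  -5 ]

REF = [-3 -4 -2 2; 0 -3 -3 1; 0 0 -1 -1; 0 0 0 -5]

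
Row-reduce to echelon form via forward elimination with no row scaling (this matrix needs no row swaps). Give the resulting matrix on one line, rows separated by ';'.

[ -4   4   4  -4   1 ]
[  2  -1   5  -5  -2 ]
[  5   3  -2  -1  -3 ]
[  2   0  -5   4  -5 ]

Forward elimination:
R2 <- R2 - (-1/2)*R1:  [    0     1     7    -7  -3/2 ]
R3 <- R3 - (-5/4)*R1:  [    0     8     3    -6  -7/4 ]
R4 <- R4 - (-1/2)*R1:  [    0     2    -3     2  -9/2 ]
R3 <- R3 - (8)*R2:  [    0     0   -53    50  41/4 ]
R4 <- R4 - (2)*R2:  [    0     0   -17    16  -3/2 ]
R4 <- R4 - (17/53)*R3:  [         0          0          0      -2/53  -1015/212 ]
Row echelon form:
[ -4  4    4     -4          1 ]
[  0  1    7     -7       -3/2 ]
[  0  0  -53     50       41/4 ]
[  0  0    0  -2/53  -1015/212 ]

REF = [-4 4 4 -4 1; 0 1 7 -7 -3/2; 0 0 -53 50 41/4; 0 0 0 -2/53 -1015/212]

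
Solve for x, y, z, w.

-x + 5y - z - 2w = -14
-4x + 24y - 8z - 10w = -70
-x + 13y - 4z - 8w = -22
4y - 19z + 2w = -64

Forward elimination on [A|b]:
R2 <- R2 - (4)*R1:  [   0    4   -4   -2  -14 ]
R3 <- R3 - (1)*R1:  [  0   8  -3  -6  -8 ]
R3 <- R3 - (2)*R2:  [  0   0   5  -2  20 ]
R4 <- R4 - (1)*R2:  [   0    0  -15    4  -50 ]
R4 <- R4 - (-3)*R3:  [  0   0   0  -2  10 ]
Row echelon form:
[ -1  5  -1  -2  |  -14 ]
[  0  4  -4  -2  |  -14 ]
[  0  0   5  -2  |   20 ]
[  0  0   0  -2  |   10 ]
Back-substitution:
w = (10) / -2 = -5
z = (20 - (-2)*(-5)) / 5 = 2
y = (-14 - (-4)*(2) - (-2)*(-5)) / 4 = -4
x = (-14 - (5)*(-4) - (-1)*(2) - (-2)*(-5)) / -1 = 2

(2, -4, 2, -5)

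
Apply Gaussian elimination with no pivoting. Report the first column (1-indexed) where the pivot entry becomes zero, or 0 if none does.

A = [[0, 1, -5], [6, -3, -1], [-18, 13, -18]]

Naive forward elimination:
Pivot entry (1,1) is zero but row 2 has 6 in column 1 -> naive elimination stops; a row interchange (e.g. R1 <-> R2) would be required here.

first zero-pivot column = 1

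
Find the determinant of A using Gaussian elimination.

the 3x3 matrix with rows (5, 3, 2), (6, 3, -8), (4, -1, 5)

det(A) = -187

Forward elimination:
R2 <- R2 - (6/5)*R1:  [     0   -3/5  -52/5 ]
R3 <- R3 - (4/5)*R1:  [     0  -17/5   17/5 ]
R3 <- R3 - (17/3)*R2:  [     0      0  187/3 ]
Upper-triangular form:
[ 5     3      2 ]
[ 0  -3/5  -52/5 ]
[ 0     0  187/3 ]
det(A) = (-1)^0 * (5) * (-3/5) * (187/3) = -187  (0 row swaps -> sign +1)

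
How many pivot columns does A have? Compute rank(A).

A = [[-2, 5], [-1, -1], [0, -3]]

rank(A) = 2

Row reduction:
R2 <- R2 - (1/2)*R1:  [    0  -7/2 ]
R3 <- R3 - (6/7)*R2:  [ 0  0 ]
Row echelon form:
[ -2     5 ]
[  0  -7/2 ]
[  0     0 ]
Nonzero rows / pivot columns: 2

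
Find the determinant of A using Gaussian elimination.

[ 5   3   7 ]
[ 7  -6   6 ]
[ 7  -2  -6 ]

Forward elimination:
R2 <- R2 - (7/5)*R1:  [     0  -51/5  -19/5 ]
R3 <- R3 - (7/5)*R1:  [     0  -31/5  -79/5 ]
R3 <- R3 - (31/51)*R2:  [       0        0  -688/51 ]
Upper-triangular form:
[ 5      3        7 ]
[ 0  -51/5    -19/5 ]
[ 0      0  -688/51 ]
det(A) = (-1)^0 * (5) * (-51/5) * (-688/51) = 688  (0 row swaps -> sign +1)

det(A) = 688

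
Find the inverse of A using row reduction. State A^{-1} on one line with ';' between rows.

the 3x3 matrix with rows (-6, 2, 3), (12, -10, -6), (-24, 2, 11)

inverse = [49/18 4/9 -1/2; -1/3 -1/6 0; 6 1 -1]

Gauss-Jordan on [A | I]:
R1 <- (1/-6)*R1:  [    1  -1/3  -1/2  |  -1/6     0     0 ]
R2 <- R2 - (12)*R1:  [  0  -6   0  |   2   1   0 ]
R3 <- R3 - (-24)*R1:  [  0  -6  -1  |  -4   0   1 ]
R2 <- (1/-6)*R2:  [    0     1     0  |  -1/3  -1/6     0 ]
R1 <- R1 - (-1/3)*R2:  [     1      0   -1/2  |  -5/18  -1/18      0 ]
R3 <- R3 - (-6)*R2:  [  0   0  -1  |  -6  -1   1 ]
R3 <- (1/-1)*R3:  [  0   0   1  |   6   1  -1 ]
R1 <- R1 - (-1/2)*R3:  [     1      0      0  |  49/18    4/9   -1/2 ]
Right block of [I | A^{-1}] is the inverse:
[ 49/18   4/9  -1/2 ]
[  -1/3  -1/6     0 ]
[     6     1    -1 ]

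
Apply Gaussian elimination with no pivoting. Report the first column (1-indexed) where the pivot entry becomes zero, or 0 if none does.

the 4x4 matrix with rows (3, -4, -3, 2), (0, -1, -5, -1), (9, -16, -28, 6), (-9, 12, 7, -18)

first zero-pivot column = 0

Naive forward elimination:
R3 <- R3 - (3)*R1:  [   0   -4  -19    0 ]
R4 <- R4 - (-3)*R1:  [   0    0   -2  -12 ]
R3 <- R3 - (4)*R2:  [ 0  0  1  4 ]
R4 <- R4 - (-2)*R3:  [  0   0   0  -4 ]
All pivots nonzero; naive elimination completes without hitting a zero pivot.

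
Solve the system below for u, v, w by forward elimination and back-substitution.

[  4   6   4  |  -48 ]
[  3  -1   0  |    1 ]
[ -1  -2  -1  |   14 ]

Forward elimination on [A|b]:
R2 <- R2 - (3/4)*R1:  [     0  -11/2     -3     37 ]
R3 <- R3 - (-1/4)*R1:  [    0  -1/2     0     2 ]
R3 <- R3 - (1/11)*R2:  [      0       0    3/11  -15/11 ]
Row echelon form:
[ 4      6     4  |     -48 ]
[ 0  -11/2    -3  |      37 ]
[ 0      0  3/11  |  -15/11 ]
Back-substitution:
w = (-15/11) / (3/11) = -5
v = (37 - (-3)*(-5)) / (-11/2) = -4
u = (-48 - (6)*(-4) - (4)*(-5)) / 4 = -1

(-1, -4, -5)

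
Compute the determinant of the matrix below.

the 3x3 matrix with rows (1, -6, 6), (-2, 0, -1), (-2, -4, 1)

det(A) = 20

Forward elimination:
R2 <- R2 - (-2)*R1:  [   0  -12   11 ]
R3 <- R3 - (-2)*R1:  [   0  -16   13 ]
R3 <- R3 - (4/3)*R2:  [    0     0  -5/3 ]
Upper-triangular form:
[ 1   -6     6 ]
[ 0  -12    11 ]
[ 0    0  -5/3 ]
det(A) = (-1)^0 * (1) * (-12) * (-5/3) = 20  (0 row swaps -> sign +1)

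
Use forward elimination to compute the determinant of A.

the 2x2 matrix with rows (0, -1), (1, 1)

Forward elimination:
R1 <-> R2   (pivot in column 1 was zero)
[ 1   1 ]
[ 0  -1 ]
Upper-triangular form:
[ 1   1 ]
[ 0  -1 ]
det(A) = (-1)^1 * (1) * (-1) = 1  (1 row swap -> sign -1)

det(A) = 1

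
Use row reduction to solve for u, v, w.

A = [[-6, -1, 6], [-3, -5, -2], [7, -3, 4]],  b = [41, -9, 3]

(-2, 1, 5)

Forward elimination on [A|b]:
R2 <- R2 - (1/2)*R1:  [     0   -9/2     -5  -59/2 ]
R3 <- R3 - (-7/6)*R1:  [     0  -25/6     11  305/6 ]
R3 <- R3 - (25/27)*R2:  [       0        0   422/27  2110/27 ]
Row echelon form:
[ -6    -1       6  |       41 ]
[  0  -9/2      -5  |    -59/2 ]
[  0     0  422/27  |  2110/27 ]
Back-substitution:
w = (2110/27) / (422/27) = 5
v = (-59/2 - (-5)*(5)) / (-9/2) = 1
u = (41 - (-1)*(1) - (6)*(5)) / -6 = -2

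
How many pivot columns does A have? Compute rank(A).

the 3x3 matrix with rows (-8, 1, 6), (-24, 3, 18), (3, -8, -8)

rank(A) = 2

Row reduction:
R2 <- R2 - (3)*R1:  [ 0  0  0 ]
R3 <- R3 - (-3/8)*R1:  [     0  -61/8  -23/4 ]
R2 <-> R3   (pivot in column 2 was zero)
[ -8      1      6 ]
[  0  -61/8  -23/4 ]
[  0      0      0 ]
Row echelon form:
[ -8      1      6 ]
[  0  -61/8  -23/4 ]
[  0      0      0 ]
Nonzero rows / pivot columns: 2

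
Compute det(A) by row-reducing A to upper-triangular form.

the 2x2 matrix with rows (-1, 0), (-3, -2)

Forward elimination:
R2 <- R2 - (3)*R1:  [  0  -2 ]
Upper-triangular form:
[ -1   0 ]
[  0  -2 ]
det(A) = (-1)^0 * (-1) * (-2) = 2  (0 row swaps -> sign +1)

det(A) = 2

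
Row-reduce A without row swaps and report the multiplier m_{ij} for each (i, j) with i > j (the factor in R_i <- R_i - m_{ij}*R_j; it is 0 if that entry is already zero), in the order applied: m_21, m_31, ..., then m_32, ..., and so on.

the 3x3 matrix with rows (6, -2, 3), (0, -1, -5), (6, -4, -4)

Forward elimination:
R2: entry in column 1 is already 0 -> m_{21} = 0 (no row operation needed)
R3 <- R3 - (1)*R1:  [  0  -2  -7 ]
R3 <- R3 - (2)*R2:  [ 0  0  3 ]
Multipliers (in order of application): m_{21} = 0, m_{31} = 1, m_{32} = 2

multipliers: 0, 1, 2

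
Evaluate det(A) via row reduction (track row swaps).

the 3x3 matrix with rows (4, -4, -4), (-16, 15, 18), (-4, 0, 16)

det(A) = -16

Forward elimination:
R2 <- R2 - (-4)*R1:  [  0  -1   2 ]
R3 <- R3 - (-1)*R1:  [  0  -4  12 ]
R3 <- R3 - (4)*R2:  [ 0  0  4 ]
Upper-triangular form:
[ 4  -4  -4 ]
[ 0  -1   2 ]
[ 0   0   4 ]
det(A) = (-1)^0 * (4) * (-1) * (4) = -16  (0 row swaps -> sign +1)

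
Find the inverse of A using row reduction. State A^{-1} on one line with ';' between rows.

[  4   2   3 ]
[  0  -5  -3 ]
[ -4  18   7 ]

Gauss-Jordan on [A | I]:
R1 <- (1/4)*R1:  [   1  1/2  3/4  |  1/4    0    0 ]
R3 <- R3 - (-4)*R1:  [  0  20  10  |   1   0   1 ]
R2 <- (1/-5)*R2:  [    0     1   3/5  |     0  -1/5     0 ]
R1 <- R1 - (1/2)*R2:  [    1     0  9/20  |   1/4  1/10     0 ]
R3 <- R3 - (20)*R2:  [  0   0  -2  |   1   4   1 ]
R3 <- (1/-2)*R3:  [    0     0     1  |  -1/2    -2  -1/2 ]
R1 <- R1 - (9/20)*R3:  [     1      0      0  |  19/40      1   9/40 ]
R2 <- R2 - (3/5)*R3:  [    0     1     0  |  3/10     1  3/10 ]
Right block of [I | A^{-1}] is the inverse:
[ 19/40   1  9/40 ]
[  3/10   1  3/10 ]
[  -1/2  -2  -1/2 ]

inverse = [19/40 1 9/40; 3/10 1 3/10; -1/2 -2 -1/2]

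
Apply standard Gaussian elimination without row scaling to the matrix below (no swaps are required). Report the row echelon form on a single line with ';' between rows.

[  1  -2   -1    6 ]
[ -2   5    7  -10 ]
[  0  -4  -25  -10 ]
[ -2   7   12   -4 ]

REF = [1 -2 -1 6; 0 1 5 2; 0 0 -5 -2; 0 0 0 4]

Forward elimination:
R2 <- R2 - (-2)*R1:  [ 0  1  5  2 ]
R4 <- R4 - (-2)*R1:  [  0   3  10   8 ]
R3 <- R3 - (-4)*R2:  [  0   0  -5  -2 ]
R4 <- R4 - (3)*R2:  [  0   0  -5   2 ]
R4 <- R4 - (1)*R3:  [ 0  0  0  4 ]
Row echelon form:
[ 1  -2  -1   6 ]
[ 0   1   5   2 ]
[ 0   0  -5  -2 ]
[ 0   0   0   4 ]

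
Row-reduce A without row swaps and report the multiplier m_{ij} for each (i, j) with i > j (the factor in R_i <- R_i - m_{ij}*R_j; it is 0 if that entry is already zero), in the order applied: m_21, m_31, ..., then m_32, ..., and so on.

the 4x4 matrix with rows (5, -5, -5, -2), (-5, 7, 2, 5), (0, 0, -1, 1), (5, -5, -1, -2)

multipliers: -1, 0, 1, 0, 0, -4

Forward elimination:
R2 <- R2 - (-1)*R1:  [  0   2  -3   3 ]
R3: entry in column 1 is already 0 -> m_{31} = 0 (no row operation needed)
R4 <- R4 - (1)*R1:  [ 0  0  4  0 ]
R3: entry in column 2 is already 0 -> m_{32} = 0 (no row operation needed)
R4: entry in column 2 is already 0 -> m_{42} = 0 (no row operation needed)
R4 <- R4 - (-4)*R3:  [ 0  0  0  4 ]
Multipliers (in order of application): m_{21} = -1, m_{31} = 0, m_{41} = 1, m_{32} = 0, m_{42} = 0, m_{43} = -4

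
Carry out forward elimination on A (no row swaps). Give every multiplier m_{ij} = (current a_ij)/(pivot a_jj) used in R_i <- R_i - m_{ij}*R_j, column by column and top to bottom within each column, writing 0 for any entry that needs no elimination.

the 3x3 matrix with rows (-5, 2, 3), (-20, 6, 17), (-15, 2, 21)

Forward elimination:
R2 <- R2 - (4)*R1:  [  0  -2   5 ]
R3 <- R3 - (3)*R1:  [  0  -4  12 ]
R3 <- R3 - (2)*R2:  [ 0  0  2 ]
Multipliers (in order of application): m_{21} = 4, m_{31} = 3, m_{32} = 2

multipliers: 4, 3, 2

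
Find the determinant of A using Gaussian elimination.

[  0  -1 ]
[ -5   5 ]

Forward elimination:
R1 <-> R2   (pivot in column 1 was zero)
[ -5   5 ]
[  0  -1 ]
Upper-triangular form:
[ -5   5 ]
[  0  -1 ]
det(A) = (-1)^1 * (-5) * (-1) = -5  (1 row swap -> sign -1)

det(A) = -5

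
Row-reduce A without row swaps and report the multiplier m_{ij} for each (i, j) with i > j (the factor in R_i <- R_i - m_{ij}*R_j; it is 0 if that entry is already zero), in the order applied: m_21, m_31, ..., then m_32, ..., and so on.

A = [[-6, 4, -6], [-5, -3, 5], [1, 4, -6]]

Forward elimination:
R2 <- R2 - (5/6)*R1:  [     0  -19/3     10 ]
R3 <- R3 - (-1/6)*R1:  [    0  14/3    -7 ]
R3 <- R3 - (-14/19)*R2:  [    0     0  7/19 ]
Multipliers (in order of application): m_{21} = 5/6, m_{31} = -1/6, m_{32} = -14/19

multipliers: 5/6, -1/6, -14/19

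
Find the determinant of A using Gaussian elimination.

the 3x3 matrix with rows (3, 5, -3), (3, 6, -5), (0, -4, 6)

Forward elimination:
R2 <- R2 - (1)*R1:  [  0   1  -2 ]
R3 <- R3 - (-4)*R2:  [  0   0  -2 ]
Upper-triangular form:
[ 3  5  -3 ]
[ 0  1  -2 ]
[ 0  0  -2 ]
det(A) = (-1)^0 * (3) * (1) * (-2) = -6  (0 row swaps -> sign +1)

det(A) = -6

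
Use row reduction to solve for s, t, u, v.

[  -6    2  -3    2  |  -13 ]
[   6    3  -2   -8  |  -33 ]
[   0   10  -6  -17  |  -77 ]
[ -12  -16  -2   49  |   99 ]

Forward elimination on [A|b]:
R2 <- R2 - (-1)*R1:  [   0    5   -5   -6  -46 ]
R4 <- R4 - (2)*R1:  [   0  -20    4   45  125 ]
R3 <- R3 - (2)*R2:  [  0   0   4  -5  15 ]
R4 <- R4 - (-4)*R2:  [   0    0  -16   21  -59 ]
R4 <- R4 - (-4)*R3:  [ 0  0  0  1  1 ]
Row echelon form:
[ -6  2  -3   2  |  -13 ]
[  0  5  -5  -6  |  -46 ]
[  0  0   4  -5  |   15 ]
[  0  0   0   1  |    1 ]
Back-substitution:
v = (1) / 1 = 1
u = (15 - (-5)*(1)) / 4 = 5
t = (-46 - (-5)*(5) - (-6)*(1)) / 5 = -3
s = (-13 - (2)*(-3) - (-3)*(5) - (2)*(1)) / -6 = -1

(-1, -3, 5, 1)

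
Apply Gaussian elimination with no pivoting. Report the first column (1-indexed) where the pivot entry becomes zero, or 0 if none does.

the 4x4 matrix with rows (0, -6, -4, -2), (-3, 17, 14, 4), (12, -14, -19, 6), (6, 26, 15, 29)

Naive forward elimination:
Pivot entry (1,1) is zero but row 2 has -3 in column 1 -> naive elimination stops; a row interchange (e.g. R1 <-> R2) would be required here.

first zero-pivot column = 1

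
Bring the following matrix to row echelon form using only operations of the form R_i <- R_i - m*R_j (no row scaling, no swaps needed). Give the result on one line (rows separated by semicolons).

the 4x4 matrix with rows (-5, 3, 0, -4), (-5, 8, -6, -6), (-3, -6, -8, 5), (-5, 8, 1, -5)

REF = [-5 3 0 -4; 0 5 -6 -2; 0 0 -434/25 107/25; 0 0 0 169/62]

Forward elimination:
R2 <- R2 - (1)*R1:  [  0   5  -6  -2 ]
R3 <- R3 - (3/5)*R1:  [     0  -39/5     -8   37/5 ]
R4 <- R4 - (1)*R1:  [  0   5   1  -1 ]
R3 <- R3 - (-39/25)*R2:  [       0        0  -434/25   107/25 ]
R4 <- R4 - (1)*R2:  [ 0  0  7  1 ]
R4 <- R4 - (-25/62)*R3:  [      0       0       0  169/62 ]
Row echelon form:
[ -5  3        0      -4 ]
[  0  5       -6      -2 ]
[  0  0  -434/25  107/25 ]
[  0  0        0  169/62 ]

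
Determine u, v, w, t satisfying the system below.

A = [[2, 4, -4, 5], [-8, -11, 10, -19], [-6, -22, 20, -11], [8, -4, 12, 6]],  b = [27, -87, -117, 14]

Forward elimination on [A|b]:
R2 <- R2 - (-4)*R1:  [  0   5  -6   1  21 ]
R3 <- R3 - (-3)*R1:  [   0  -10    8    4  -36 ]
R4 <- R4 - (4)*R1:  [   0  -20   28  -14  -94 ]
R3 <- R3 - (-2)*R2:  [  0   0  -4   6   6 ]
R4 <- R4 - (-4)*R2:  [   0    0    4  -10  -10 ]
R4 <- R4 - (-1)*R3:  [  0   0   0  -4  -4 ]
Row echelon form:
[ 2  4  -4   5  |  27 ]
[ 0  5  -6   1  |  21 ]
[ 0  0  -4   6  |   6 ]
[ 0  0   0  -4  |  -4 ]
Back-substitution:
t = (-4) / -4 = 1
w = (6 - (6)*(1)) / -4 = 0
v = (21 - (-6)*(0) - (1)*(1)) / 5 = 4
u = (27 - (4)*(4) - (-4)*(0) - (5)*(1)) / 2 = 3

(3, 4, 0, 1)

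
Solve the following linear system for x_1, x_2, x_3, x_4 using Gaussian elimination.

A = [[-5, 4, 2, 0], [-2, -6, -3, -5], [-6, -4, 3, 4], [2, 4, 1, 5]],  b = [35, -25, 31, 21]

Forward elimination on [A|b]:
R2 <- R2 - (2/5)*R1:  [     0  -38/5  -19/5     -5    -39 ]
R3 <- R3 - (6/5)*R1:  [     0  -44/5    3/5      4    -11 ]
R4 <- R4 - (-2/5)*R1:  [    0  28/5   9/5     5    35 ]
R3 <- R3 - (22/19)*R2:  [      0       0       5  186/19  649/19 ]
R4 <- R4 - (-14/19)*R2:  [      0       0      -1   25/19  119/19 ]
R4 <- R4 - (-1/5)*R3:  [       0        0        0   311/95  1244/95 ]
Row echelon form:
[ -5      4      2       0  |       35 ]
[  0  -38/5  -19/5      -5  |      -39 ]
[  0      0      5  186/19  |   649/19 ]
[  0      0      0  311/95  |  1244/95 ]
Back-substitution:
x_4 = (1244/95) / (311/95) = 4
x_3 = (649/19 - (186/19)*(4)) / 5 = -1
x_2 = (-39 - (-19/5)*(-1) - (-5)*(4)) / (-38/5) = 3
x_1 = (35 - (4)*(3) - (2)*(-1)) / -5 = -5

(-5, 3, -1, 4)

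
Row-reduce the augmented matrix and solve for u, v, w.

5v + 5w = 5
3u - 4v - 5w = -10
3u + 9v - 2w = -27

(-1, -2, 3)

Forward elimination on [A|b]:
R1 <-> R2   (pivot in column 1 was zero)
[ 3  -4  -5  -10 ]
[ 0   5   5    5 ]
[ 3   9  -2  -27 ]
R3 <- R3 - (1)*R1:  [   0   13    3  -17 ]
R3 <- R3 - (13/5)*R2:  [   0    0  -10  -30 ]
Row echelon form:
[ 3  -4   -5  |  -10 ]
[ 0   5    5  |    5 ]
[ 0   0  -10  |  -30 ]
Back-substitution:
w = (-30) / -10 = 3
v = (5 - (5)*(3)) / 5 = -2
u = (-10 - (-4)*(-2) - (-5)*(3)) / 3 = -1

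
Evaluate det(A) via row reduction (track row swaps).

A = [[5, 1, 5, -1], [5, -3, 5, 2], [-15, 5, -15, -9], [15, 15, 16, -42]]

Forward elimination:
R2 <- R2 - (1)*R1:  [  0  -4   0   3 ]
R3 <- R3 - (-3)*R1:  [   0    8    0  -12 ]
R4 <- R4 - (3)*R1:  [   0   12    1  -39 ]
R3 <- R3 - (-2)*R2:  [  0   0   0  -6 ]
R4 <- R4 - (-3)*R2:  [   0    0    1  -30 ]
R3 <-> R4   (pivot in column 3 was zero)
[ 5   1  5   -1 ]
[ 0  -4  0    3 ]
[ 0   0  1  -30 ]
[ 0   0  0   -6 ]
Upper-triangular form:
[ 5   1  5   -1 ]
[ 0  -4  0    3 ]
[ 0   0  1  -30 ]
[ 0   0  0   -6 ]
det(A) = (-1)^1 * (5) * (-4) * (1) * (-6) = -120  (1 row swap -> sign -1)

det(A) = -120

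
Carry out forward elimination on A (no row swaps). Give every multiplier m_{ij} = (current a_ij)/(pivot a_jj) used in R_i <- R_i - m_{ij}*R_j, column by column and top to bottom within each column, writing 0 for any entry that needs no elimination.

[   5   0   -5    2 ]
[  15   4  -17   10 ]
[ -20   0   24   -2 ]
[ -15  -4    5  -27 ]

Forward elimination:
R2 <- R2 - (3)*R1:  [  0   4  -2   4 ]
R3 <- R3 - (-4)*R1:  [ 0  0  4  6 ]
R4 <- R4 - (-3)*R1:  [   0   -4  -10  -21 ]
R3: entry in column 2 is already 0 -> m_{32} = 0 (no row operation needed)
R4 <- R4 - (-1)*R2:  [   0    0  -12  -17 ]
R4 <- R4 - (-3)*R3:  [ 0  0  0  1 ]
Multipliers (in order of application): m_{21} = 3, m_{31} = -4, m_{41} = -3, m_{32} = 0, m_{42} = -1, m_{43} = -3

multipliers: 3, -4, -3, 0, -1, -3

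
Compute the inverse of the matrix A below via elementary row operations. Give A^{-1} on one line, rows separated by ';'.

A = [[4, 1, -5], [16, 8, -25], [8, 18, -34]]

Gauss-Jordan on [A | I]:
R1 <- (1/4)*R1:  [    1   1/4  -5/4  |   1/4     0     0 ]
R2 <- R2 - (16)*R1:  [  0   4  -5  |  -4   1   0 ]
R3 <- R3 - (8)*R1:  [   0   16  -24  |   -2    0    1 ]
R2 <- (1/4)*R2:  [    0     1  -5/4  |    -1   1/4     0 ]
R1 <- R1 - (1/4)*R2:  [      1       0  -15/16  |     1/2   -1/16       0 ]
R3 <- R3 - (16)*R2:  [  0   0  -4  |  14  -4   1 ]
R3 <- (1/-4)*R3:  [    0     0     1  |  -7/2     1  -1/4 ]
R1 <- R1 - (-15/16)*R3:  [      1       0       0  |  -89/32     7/8  -15/64 ]
R2 <- R2 - (-5/4)*R3:  [     0      1      0  |  -43/8    3/2  -5/16 ]
Right block of [I | A^{-1}] is the inverse:
[ -89/32  7/8  -15/64 ]
[  -43/8  3/2   -5/16 ]
[   -7/2    1    -1/4 ]

inverse = [-89/32 7/8 -15/64; -43/8 3/2 -5/16; -7/2 1 -1/4]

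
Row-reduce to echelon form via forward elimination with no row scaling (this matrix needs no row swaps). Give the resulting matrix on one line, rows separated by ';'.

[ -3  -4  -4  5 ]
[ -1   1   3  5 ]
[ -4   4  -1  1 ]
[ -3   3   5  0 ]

Forward elimination:
R2 <- R2 - (1/3)*R1:  [    0   7/3  13/3  10/3 ]
R3 <- R3 - (4/3)*R1:  [     0   28/3   13/3  -17/3 ]
R4 <- R4 - (1)*R1:  [  0   7   9  -5 ]
R3 <- R3 - (4)*R2:  [   0    0  -13  -19 ]
R4 <- R4 - (3)*R2:  [   0    0   -4  -15 ]
R4 <- R4 - (4/13)*R3:  [       0        0        0  -119/13 ]
Row echelon form:
[ -3   -4    -4        5 ]
[  0  7/3  13/3     10/3 ]
[  0    0   -13      -19 ]
[  0    0     0  -119/13 ]

REF = [-3 -4 -4 5; 0 7/3 13/3 10/3; 0 0 -13 -19; 0 0 0 -119/13]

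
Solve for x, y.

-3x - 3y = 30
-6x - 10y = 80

(-5, -5)

Forward elimination on [A|b]:
R2 <- R2 - (2)*R1:  [  0  -4  20 ]
Row echelon form:
[ -3  -3  |  30 ]
[  0  -4  |  20 ]
Back-substitution:
y = (20) / -4 = -5
x = (30 - (-3)*(-5)) / -3 = -5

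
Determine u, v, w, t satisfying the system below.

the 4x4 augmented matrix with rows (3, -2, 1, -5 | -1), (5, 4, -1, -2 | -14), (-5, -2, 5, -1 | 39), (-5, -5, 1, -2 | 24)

Forward elimination on [A|b]:
R2 <- R2 - (5/3)*R1:  [     0   22/3   -8/3   19/3  -37/3 ]
R3 <- R3 - (-5/3)*R1:  [     0  -16/3   20/3  -28/3  112/3 ]
R4 <- R4 - (-5/3)*R1:  [     0  -25/3    8/3  -31/3   67/3 ]
R3 <- R3 - (-8/11)*R2:  [      0       0   52/11  -52/11  312/11 ]
R4 <- R4 - (-25/22)*R2:  [      0       0   -4/11  -69/22  183/22 ]
R4 <- R4 - (-1/13)*R3:  [    0     0     0  -7/2  21/2 ]
Row echelon form:
[ 3    -2      1      -5  |      -1 ]
[ 0  22/3   -8/3    19/3  |   -37/3 ]
[ 0     0  52/11  -52/11  |  312/11 ]
[ 0     0      0    -7/2  |    21/2 ]
Back-substitution:
t = (21/2) / (-7/2) = -3
w = (312/11 - (-52/11)*(-3)) / (52/11) = 3
v = (-37/3 - (-8/3)*(3) - (19/3)*(-3)) / (22/3) = 2
u = (-1 - (-2)*(2) - (1)*(3) - (-5)*(-3)) / 3 = -5

(-5, 2, 3, -3)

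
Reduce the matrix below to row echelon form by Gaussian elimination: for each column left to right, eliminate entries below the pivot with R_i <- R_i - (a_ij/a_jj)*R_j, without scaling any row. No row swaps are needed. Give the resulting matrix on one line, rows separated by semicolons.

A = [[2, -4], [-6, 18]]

Forward elimination:
R2 <- R2 - (-3)*R1:  [ 0  6 ]
Row echelon form:
[ 2  -4 ]
[ 0   6 ]

REF = [2 -4; 0 6]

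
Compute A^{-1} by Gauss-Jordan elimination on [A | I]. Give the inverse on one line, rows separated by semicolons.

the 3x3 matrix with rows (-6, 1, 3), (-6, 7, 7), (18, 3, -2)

Gauss-Jordan on [A | I]:
R1 <- (1/-6)*R1:  [    1  -1/6  -1/2  |  -1/6     0     0 ]
R2 <- R2 - (-6)*R1:  [  0   6   4  |  -1   1   0 ]
R3 <- R3 - (18)*R1:  [ 0  6  7  |  3  0  1 ]
R2 <- (1/6)*R2:  [    0     1   2/3  |  -1/6   1/6     0 ]
R1 <- R1 - (-1/6)*R2:  [     1      0  -7/18  |  -7/36   1/36      0 ]
R3 <- R3 - (6)*R2:  [  0   0   3  |   4  -1   1 ]
R3 <- (1/3)*R3:  [    0     0     1  |   4/3  -1/3   1/3 ]
R1 <- R1 - (-7/18)*R3:  [       1        0        0  |   35/108  -11/108     7/54 ]
R2 <- R2 - (2/3)*R3:  [      0       1       0  |  -19/18    7/18    -2/9 ]
Right block of [I | A^{-1}] is the inverse:
[ 35/108  -11/108  7/54 ]
[ -19/18     7/18  -2/9 ]
[    4/3     -1/3   1/3 ]

inverse = [35/108 -11/108 7/54; -19/18 7/18 -2/9; 4/3 -1/3 1/3]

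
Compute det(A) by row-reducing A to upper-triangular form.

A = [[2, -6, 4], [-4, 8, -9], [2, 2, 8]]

det(A) = -16

Forward elimination:
R2 <- R2 - (-2)*R1:  [  0  -4  -1 ]
R3 <- R3 - (1)*R1:  [ 0  8  4 ]
R3 <- R3 - (-2)*R2:  [ 0  0  2 ]
Upper-triangular form:
[ 2  -6   4 ]
[ 0  -4  -1 ]
[ 0   0   2 ]
det(A) = (-1)^0 * (2) * (-4) * (2) = -16  (0 row swaps -> sign +1)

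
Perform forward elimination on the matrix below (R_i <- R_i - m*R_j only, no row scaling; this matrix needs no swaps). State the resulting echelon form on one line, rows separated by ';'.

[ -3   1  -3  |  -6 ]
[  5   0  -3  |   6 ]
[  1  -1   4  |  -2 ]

Forward elimination:
R2 <- R2 - (-5/3)*R1:  [   0  5/3   -8   -4 ]
R3 <- R3 - (-1/3)*R1:  [    0  -2/3     3    -4 ]
R3 <- R3 - (-2/5)*R2:  [     0      0   -1/5  -28/5 ]
Row echelon form:
[ -3    1    -3  |     -6 ]
[  0  5/3    -8  |     -4 ]
[  0    0  -1/5  |  -28/5 ]

REF = [-3 1 -3 -6; 0 5/3 -8 -4; 0 0 -1/5 -28/5]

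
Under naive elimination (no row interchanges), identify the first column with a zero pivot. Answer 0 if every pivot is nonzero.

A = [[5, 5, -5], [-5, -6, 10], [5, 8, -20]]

first zero-pivot column = 3

Naive forward elimination:
R2 <- R2 - (-1)*R1:  [  0  -1   5 ]
R3 <- R3 - (1)*R1:  [   0    3  -15 ]
R3 <- R3 - (-3)*R2:  [ 0  0  0 ]
Matrix at this point:
[ 5   5  -5 ]
[ 0  -1   5 ]
[ 0   0   0 ]
Pivot entry (3,3) in the last row is zero and there are no rows below to swap with -> zero pivot in column 3 (A is singular).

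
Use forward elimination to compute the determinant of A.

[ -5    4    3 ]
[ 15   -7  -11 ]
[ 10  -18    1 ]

Forward elimination:
R2 <- R2 - (-3)*R1:  [  0   5  -2 ]
R3 <- R3 - (-2)*R1:  [   0  -10    7 ]
R3 <- R3 - (-2)*R2:  [ 0  0  3 ]
Upper-triangular form:
[ -5  4   3 ]
[  0  5  -2 ]
[  0  0   3 ]
det(A) = (-1)^0 * (-5) * (5) * (3) = -75  (0 row swaps -> sign +1)

det(A) = -75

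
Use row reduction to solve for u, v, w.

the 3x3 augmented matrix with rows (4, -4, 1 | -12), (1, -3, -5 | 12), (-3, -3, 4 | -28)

Forward elimination on [A|b]:
R2 <- R2 - (1/4)*R1:  [     0     -2  -21/4     15 ]
R3 <- R3 - (-3/4)*R1:  [    0    -6  19/4   -37 ]
R3 <- R3 - (3)*R2:  [    0     0  41/2   -82 ]
Row echelon form:
[ 4  -4      1  |  -12 ]
[ 0  -2  -21/4  |   15 ]
[ 0   0   41/2  |  -82 ]
Back-substitution:
w = (-82) / (41/2) = -4
v = (15 - (-21/4)*(-4)) / -2 = 3
u = (-12 - (-4)*(3) - (1)*(-4)) / 4 = 1

(1, 3, -4)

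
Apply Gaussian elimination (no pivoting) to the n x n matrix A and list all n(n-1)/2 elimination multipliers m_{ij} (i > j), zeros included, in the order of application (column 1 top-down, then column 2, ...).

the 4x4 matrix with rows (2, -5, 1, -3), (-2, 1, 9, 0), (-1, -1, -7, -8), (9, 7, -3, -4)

Forward elimination:
R2 <- R2 - (-1)*R1:  [  0  -4  10  -3 ]
R3 <- R3 - (-1/2)*R1:  [     0   -7/2  -13/2  -19/2 ]
R4 <- R4 - (9/2)*R1:  [     0   59/2  -15/2   19/2 ]
R3 <- R3 - (7/8)*R2:  [     0      0  -61/4  -55/8 ]
R4 <- R4 - (-59/8)*R2:  [      0       0   265/4  -101/8 ]
R4 <- R4 - (-265/61)*R3:  [        0         0         0  -2592/61 ]
Multipliers (in order of application): m_{21} = -1, m_{31} = -1/2, m_{41} = 9/2, m_{32} = 7/8, m_{42} = -59/8, m_{43} = -265/61

multipliers: -1, -1/2, 9/2, 7/8, -59/8, -265/61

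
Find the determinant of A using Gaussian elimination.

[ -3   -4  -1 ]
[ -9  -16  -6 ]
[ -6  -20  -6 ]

det(A) = 60

Forward elimination:
R2 <- R2 - (3)*R1:  [  0  -4  -3 ]
R3 <- R3 - (2)*R1:  [   0  -12   -4 ]
R3 <- R3 - (3)*R2:  [ 0  0  5 ]
Upper-triangular form:
[ -3  -4  -1 ]
[  0  -4  -3 ]
[  0   0   5 ]
det(A) = (-1)^0 * (-3) * (-4) * (5) = 60  (0 row swaps -> sign +1)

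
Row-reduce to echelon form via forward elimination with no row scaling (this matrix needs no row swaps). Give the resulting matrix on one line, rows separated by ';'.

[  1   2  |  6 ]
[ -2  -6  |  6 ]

Forward elimination:
R2 <- R2 - (-2)*R1:  [  0  -2  18 ]
Row echelon form:
[ 1   2  |   6 ]
[ 0  -2  |  18 ]

REF = [1 2 6; 0 -2 18]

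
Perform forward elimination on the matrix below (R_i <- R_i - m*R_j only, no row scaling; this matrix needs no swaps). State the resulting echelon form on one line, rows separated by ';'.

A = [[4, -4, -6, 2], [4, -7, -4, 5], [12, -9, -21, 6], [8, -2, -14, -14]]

REF = [4 -4 -6 2; 0 -3 2 3; 0 0 -1 3; 0 0 0 -6]

Forward elimination:
R2 <- R2 - (1)*R1:  [  0  -3   2   3 ]
R3 <- R3 - (3)*R1:  [  0   3  -3   0 ]
R4 <- R4 - (2)*R1:  [   0    6   -2  -18 ]
R3 <- R3 - (-1)*R2:  [  0   0  -1   3 ]
R4 <- R4 - (-2)*R2:  [   0    0    2  -12 ]
R4 <- R4 - (-2)*R3:  [  0   0   0  -6 ]
Row echelon form:
[ 4  -4  -6   2 ]
[ 0  -3   2   3 ]
[ 0   0  -1   3 ]
[ 0   0   0  -6 ]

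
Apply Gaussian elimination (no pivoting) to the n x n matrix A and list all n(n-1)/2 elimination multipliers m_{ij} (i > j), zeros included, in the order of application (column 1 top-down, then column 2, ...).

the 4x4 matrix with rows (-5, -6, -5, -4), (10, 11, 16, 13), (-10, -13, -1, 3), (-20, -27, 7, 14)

multipliers: -2, 2, 4, 1, 3, 3

Forward elimination:
R2 <- R2 - (-2)*R1:  [  0  -1   6   5 ]
R3 <- R3 - (2)*R1:  [  0  -1   9  11 ]
R4 <- R4 - (4)*R1:  [  0  -3  27  30 ]
R3 <- R3 - (1)*R2:  [ 0  0  3  6 ]
R4 <- R4 - (3)*R2:  [  0   0   9  15 ]
R4 <- R4 - (3)*R3:  [  0   0   0  -3 ]
Multipliers (in order of application): m_{21} = -2, m_{31} = 2, m_{41} = 4, m_{32} = 1, m_{42} = 3, m_{43} = 3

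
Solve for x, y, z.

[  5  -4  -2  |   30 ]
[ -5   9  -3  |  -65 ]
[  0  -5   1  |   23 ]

(4, -4, 3)

Forward elimination on [A|b]:
R2 <- R2 - (-1)*R1:  [   0    5   -5  -35 ]
R3 <- R3 - (-1)*R2:  [   0    0   -4  -12 ]
Row echelon form:
[ 5  -4  -2  |   30 ]
[ 0   5  -5  |  -35 ]
[ 0   0  -4  |  -12 ]
Back-substitution:
z = (-12) / -4 = 3
y = (-35 - (-5)*(3)) / 5 = -4
x = (30 - (-4)*(-4) - (-2)*(3)) / 5 = 4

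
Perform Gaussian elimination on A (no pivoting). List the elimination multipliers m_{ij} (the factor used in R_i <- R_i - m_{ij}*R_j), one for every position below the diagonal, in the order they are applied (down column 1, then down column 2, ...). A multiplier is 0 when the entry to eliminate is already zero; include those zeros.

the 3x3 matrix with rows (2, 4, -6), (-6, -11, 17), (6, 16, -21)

multipliers: -3, 3, 4

Forward elimination:
R2 <- R2 - (-3)*R1:  [  0   1  -1 ]
R3 <- R3 - (3)*R1:  [  0   4  -3 ]
R3 <- R3 - (4)*R2:  [ 0  0  1 ]
Multipliers (in order of application): m_{21} = -3, m_{31} = 3, m_{32} = 4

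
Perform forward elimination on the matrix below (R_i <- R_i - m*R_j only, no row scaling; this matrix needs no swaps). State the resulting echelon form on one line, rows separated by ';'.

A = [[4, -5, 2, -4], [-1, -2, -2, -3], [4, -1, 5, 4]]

REF = [4 -5 2 -4; 0 -13/4 -3/2 -4; 0 0 15/13 40/13]

Forward elimination:
R2 <- R2 - (-1/4)*R1:  [     0  -13/4   -3/2     -4 ]
R3 <- R3 - (1)*R1:  [ 0  4  3  8 ]
R3 <- R3 - (-16/13)*R2:  [     0      0  15/13  40/13 ]
Row echelon form:
[ 4     -5      2     -4 ]
[ 0  -13/4   -3/2     -4 ]
[ 0      0  15/13  40/13 ]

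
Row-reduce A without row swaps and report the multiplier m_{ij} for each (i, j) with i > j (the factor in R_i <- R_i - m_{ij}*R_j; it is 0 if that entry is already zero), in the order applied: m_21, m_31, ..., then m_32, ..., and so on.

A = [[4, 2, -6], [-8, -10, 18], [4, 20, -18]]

Forward elimination:
R2 <- R2 - (-2)*R1:  [  0  -6   6 ]
R3 <- R3 - (1)*R1:  [   0   18  -12 ]
R3 <- R3 - (-3)*R2:  [ 0  0  6 ]
Multipliers (in order of application): m_{21} = -2, m_{31} = 1, m_{32} = -3

multipliers: -2, 1, -3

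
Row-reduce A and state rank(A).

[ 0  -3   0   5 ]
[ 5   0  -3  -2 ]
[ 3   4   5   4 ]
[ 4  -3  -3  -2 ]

Row reduction:
R1 <-> R2   (pivot in column 1 was zero)
[ 5   0  -3  -2 ]
[ 0  -3   0   5 ]
[ 3   4   5   4 ]
[ 4  -3  -3  -2 ]
R3 <- R3 - (3/5)*R1:  [    0     4  34/5  26/5 ]
R4 <- R4 - (4/5)*R1:  [    0    -3  -3/5  -2/5 ]
R3 <- R3 - (-4/3)*R2:  [      0       0    34/5  178/15 ]
R4 <- R4 - (1)*R2:  [     0      0   -3/5  -27/5 ]
R4 <- R4 - (-3/34)*R3:  [      0       0       0  -74/17 ]
Row echelon form:
[ 5   0    -3      -2 ]
[ 0  -3     0       5 ]
[ 0   0  34/5  178/15 ]
[ 0   0     0  -74/17 ]
Nonzero rows / pivot columns: 4

rank(A) = 4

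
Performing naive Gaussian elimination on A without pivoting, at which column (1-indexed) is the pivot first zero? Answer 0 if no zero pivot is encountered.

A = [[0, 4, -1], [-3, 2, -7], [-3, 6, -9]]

Naive forward elimination:
Pivot entry (1,1) is zero but row 2 has -3 in column 1 -> naive elimination stops; a row interchange (e.g. R1 <-> R2) would be required here.

first zero-pivot column = 1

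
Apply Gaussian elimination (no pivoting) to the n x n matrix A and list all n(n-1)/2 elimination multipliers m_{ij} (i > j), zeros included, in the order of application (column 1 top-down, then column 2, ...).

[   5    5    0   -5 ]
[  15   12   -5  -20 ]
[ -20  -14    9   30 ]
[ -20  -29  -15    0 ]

Forward elimination:
R2 <- R2 - (3)*R1:  [  0  -3  -5  -5 ]
R3 <- R3 - (-4)*R1:  [  0   6   9  10 ]
R4 <- R4 - (-4)*R1:  [   0   -9  -15  -20 ]
R3 <- R3 - (-2)*R2:  [  0   0  -1   0 ]
R4 <- R4 - (3)*R2:  [  0   0   0  -5 ]
R4: entry in column 3 is already 0 -> m_{43} = 0 (no row operation needed)
Multipliers (in order of application): m_{21} = 3, m_{31} = -4, m_{41} = -4, m_{32} = -2, m_{42} = 3, m_{43} = 0

multipliers: 3, -4, -4, -2, 3, 0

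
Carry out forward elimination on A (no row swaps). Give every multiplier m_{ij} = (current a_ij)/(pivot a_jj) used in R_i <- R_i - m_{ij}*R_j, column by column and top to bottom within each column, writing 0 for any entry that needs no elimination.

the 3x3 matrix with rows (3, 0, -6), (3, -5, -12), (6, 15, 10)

multipliers: 1, 2, -3

Forward elimination:
R2 <- R2 - (1)*R1:  [  0  -5  -6 ]
R3 <- R3 - (2)*R1:  [  0  15  22 ]
R3 <- R3 - (-3)*R2:  [ 0  0  4 ]
Multipliers (in order of application): m_{21} = 1, m_{31} = 2, m_{32} = -3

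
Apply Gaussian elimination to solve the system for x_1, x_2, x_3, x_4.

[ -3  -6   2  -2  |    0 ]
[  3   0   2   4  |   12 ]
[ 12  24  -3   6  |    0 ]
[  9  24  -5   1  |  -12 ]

(4, -2, 0, 0)

Forward elimination on [A|b]:
R2 <- R2 - (-1)*R1:  [  0  -6   4   2  12 ]
R3 <- R3 - (-4)*R1:  [  0   0   5  -2   0 ]
R4 <- R4 - (-3)*R1:  [   0    6    1   -5  -12 ]
R4 <- R4 - (-1)*R2:  [  0   0   5  -3   0 ]
R4 <- R4 - (1)*R3:  [  0   0   0  -1   0 ]
Row echelon form:
[ -3  -6  2  -2  |   0 ]
[  0  -6  4   2  |  12 ]
[  0   0  5  -2  |   0 ]
[  0   0  0  -1  |   0 ]
Back-substitution:
x_4 = (0) / -1 = 0
x_3 = (0 - (-2)*(0)) / 5 = 0
x_2 = (12 - (4)*(0) - (2)*(0)) / -6 = -2
x_1 = (0 - (-6)*(-2) - (2)*(0) - (-2)*(0)) / -3 = 4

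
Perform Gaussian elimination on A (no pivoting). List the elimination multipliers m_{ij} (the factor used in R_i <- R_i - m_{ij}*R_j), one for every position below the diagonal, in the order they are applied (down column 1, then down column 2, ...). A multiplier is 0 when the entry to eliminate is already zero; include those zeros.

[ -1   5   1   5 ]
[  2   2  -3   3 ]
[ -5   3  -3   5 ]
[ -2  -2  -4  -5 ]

multipliers: -2, 5, 2, -11/6, -1, 42/59

Forward elimination:
R2 <- R2 - (-2)*R1:  [  0  12  -1  13 ]
R3 <- R3 - (5)*R1:  [   0  -22   -8  -20 ]
R4 <- R4 - (2)*R1:  [   0  -12   -6  -15 ]
R3 <- R3 - (-11/6)*R2:  [     0      0  -59/6   23/6 ]
R4 <- R4 - (-1)*R2:  [  0   0  -7  -2 ]
R4 <- R4 - (42/59)*R3:  [       0        0        0  -279/59 ]
Multipliers (in order of application): m_{21} = -2, m_{31} = 5, m_{41} = 2, m_{32} = -11/6, m_{42} = -1, m_{43} = 42/59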